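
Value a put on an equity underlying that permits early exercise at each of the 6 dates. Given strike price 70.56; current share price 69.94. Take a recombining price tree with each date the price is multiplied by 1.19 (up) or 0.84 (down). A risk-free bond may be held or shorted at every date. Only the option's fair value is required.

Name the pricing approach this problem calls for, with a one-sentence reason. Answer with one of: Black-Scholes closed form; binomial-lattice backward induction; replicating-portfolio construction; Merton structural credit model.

framework: binomial-lattice backward induction

Key observation: the defining feature is the embedded early-exercise option across 6 discrete dates on the spot-69.94 tree; pricing the strike-70.56 put means working backward with an exercise test at every node.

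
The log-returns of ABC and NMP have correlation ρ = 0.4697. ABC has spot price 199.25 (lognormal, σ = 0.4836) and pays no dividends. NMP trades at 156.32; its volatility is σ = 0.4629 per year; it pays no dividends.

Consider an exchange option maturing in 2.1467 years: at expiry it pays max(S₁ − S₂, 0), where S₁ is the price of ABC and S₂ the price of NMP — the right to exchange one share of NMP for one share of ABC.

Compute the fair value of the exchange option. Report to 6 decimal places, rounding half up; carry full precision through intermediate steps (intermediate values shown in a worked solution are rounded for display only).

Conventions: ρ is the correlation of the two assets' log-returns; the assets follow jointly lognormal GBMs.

σ_eff = √(σ₁² + σ₂² − 2ρσ₁σ₂) = √(0.4836² + 0.4629² − 2·0.4697·0.4836·0.4629) = 0.487701
d₁ = (ln(S₁/S₂) + (q₂ − q₁ + σ_eff²/2)T) / (σ_eff√T) = (ln(199.25/156.32) + (0.0 − 0.0 + 0.118926)·2.1467) / 0.714562 = 0.696867
d₂ = d₁ − σ_eff√T = 0.696867 − 0.714562 = -0.017695
N(d₁) = 0.757057,  N(d₂) = 0.492941
V = S₁·e^{−q₁T}·N(d₁) − S₂·e^{−q₂T}·N(d₂) = 150.843593 − 77.056555 = 73.787038
Key observation: the rate r is irrelevant here: denominating values in NMP turns the exchange into a ratio option on S₁/S₂, and discounting at r drops out.

exchange price = 73.787038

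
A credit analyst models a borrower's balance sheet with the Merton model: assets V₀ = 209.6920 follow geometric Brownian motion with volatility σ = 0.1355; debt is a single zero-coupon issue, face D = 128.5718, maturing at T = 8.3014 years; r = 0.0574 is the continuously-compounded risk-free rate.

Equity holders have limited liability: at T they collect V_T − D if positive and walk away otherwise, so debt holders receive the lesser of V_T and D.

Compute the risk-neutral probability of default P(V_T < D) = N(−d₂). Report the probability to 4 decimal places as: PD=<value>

Work the structural quantities from V₀ = 209.6920 against face 128.5718:
d₁ = [ln(V₀/D) + (r + σ²/2)T] / (σ√T)
   = [ln(209.6920/128.5718) + (0.0574 + 0.5·0.1355²)·8.3014] / (0.1355·√8.3014)
   = [0.489152 + 0.552708] / 0.390405 = 2.668668
d₂ = d₁ − σ√T = 2.668668 − 0.390405 = 2.278264
risk-neutral PD = N(−d₂) = N(-2.278264) = 0.011355

PD=0.0114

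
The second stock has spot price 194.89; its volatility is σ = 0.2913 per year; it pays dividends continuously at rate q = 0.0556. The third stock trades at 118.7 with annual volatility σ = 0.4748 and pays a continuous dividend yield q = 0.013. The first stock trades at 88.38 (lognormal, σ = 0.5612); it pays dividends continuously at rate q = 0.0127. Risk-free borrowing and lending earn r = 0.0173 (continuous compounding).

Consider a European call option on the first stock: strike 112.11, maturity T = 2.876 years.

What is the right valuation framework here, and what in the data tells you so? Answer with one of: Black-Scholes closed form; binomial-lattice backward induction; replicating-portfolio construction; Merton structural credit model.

Key observation: the strike-112.11 call on the first stock is European-exercise on a continuously-modelled lognormal underlying, so its value is a single closed-form evaluation.

framework: Black-Scholes closed form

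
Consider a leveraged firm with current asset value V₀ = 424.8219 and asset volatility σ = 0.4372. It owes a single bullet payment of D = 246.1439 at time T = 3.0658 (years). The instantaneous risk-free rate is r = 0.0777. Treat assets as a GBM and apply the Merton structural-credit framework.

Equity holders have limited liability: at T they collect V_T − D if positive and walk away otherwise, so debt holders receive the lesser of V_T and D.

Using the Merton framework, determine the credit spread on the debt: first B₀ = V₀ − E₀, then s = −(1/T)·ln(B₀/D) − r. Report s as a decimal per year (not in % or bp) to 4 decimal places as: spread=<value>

spread=0.0293

With assets at 424.8219 and a single debt payment of 246.1439 at 3.0658 years:
d₁ = [ln(V₀/D) + (r + σ²/2)T] / (σ√T)
   = [ln(424.8219/246.1439) + (0.0777 + 0.5·0.4372²)·3.0658] / (0.4372·√3.0658)
   = [0.545754 + 0.531217] / 0.765512 = 1.406863
d₂ = d₁ − σ√T = 1.406863 − 0.765512 = 0.641351
N(d₁) = 0.920266,  N(d₂) = 0.739353,  e^(−rT) = 0.788035
E₀ = V₀·N(d₁) − D·e^(−rT)·N(d₂)
   = 424.8219·0.920266 − 246.1439·0.788035·0.739353 = 247.536894
B₀ = V₀ − E₀ = 424.8219 − 247.536894 = 177.285006
spread = −(1/T)·ln(B₀/D) − r = −(1/3.0658)·ln(177.285006/246.1439) − 0.0777 = 0.02933819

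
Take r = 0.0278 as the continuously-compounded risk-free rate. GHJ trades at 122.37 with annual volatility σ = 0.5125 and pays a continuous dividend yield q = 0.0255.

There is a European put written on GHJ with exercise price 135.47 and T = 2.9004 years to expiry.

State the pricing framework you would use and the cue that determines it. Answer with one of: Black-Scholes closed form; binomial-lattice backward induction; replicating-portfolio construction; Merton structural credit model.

Key observation: a European-exercise option on GHJ struck at 135.47 — a GBM underlying with constant parameters — admits an analytic price: the data contain no early exercise, no discrete tree, no debt structure.

framework: Black-Scholes closed form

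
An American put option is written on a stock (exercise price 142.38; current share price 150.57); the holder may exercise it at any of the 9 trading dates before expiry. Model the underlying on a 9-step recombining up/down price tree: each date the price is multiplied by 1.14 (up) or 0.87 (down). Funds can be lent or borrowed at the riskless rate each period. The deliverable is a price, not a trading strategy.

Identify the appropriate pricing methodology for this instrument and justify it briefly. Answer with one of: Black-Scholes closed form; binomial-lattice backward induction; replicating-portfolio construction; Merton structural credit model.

framework: binomial-lattice backward induction

Key observation: the put (strike 142.38 on spot 150.57) is American-style on a 9-step discrete price model, so the early-exercise decision at every node requires stepwise backward valuation — a closed form cannot price the exercise right.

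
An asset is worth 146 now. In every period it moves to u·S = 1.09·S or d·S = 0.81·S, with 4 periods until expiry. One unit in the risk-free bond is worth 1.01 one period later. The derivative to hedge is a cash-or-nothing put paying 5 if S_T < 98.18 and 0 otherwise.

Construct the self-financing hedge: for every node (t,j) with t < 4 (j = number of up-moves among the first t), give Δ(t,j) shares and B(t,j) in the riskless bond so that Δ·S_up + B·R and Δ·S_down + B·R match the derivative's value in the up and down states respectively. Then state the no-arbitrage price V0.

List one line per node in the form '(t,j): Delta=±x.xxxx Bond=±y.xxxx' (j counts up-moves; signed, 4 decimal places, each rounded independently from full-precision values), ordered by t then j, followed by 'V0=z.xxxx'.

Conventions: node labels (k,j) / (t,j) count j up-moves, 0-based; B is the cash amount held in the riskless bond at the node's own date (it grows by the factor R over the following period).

(0,0): Delta=-0.0208 Bond=3.3840
(1,0): Delta=-0.0604 Bond=8.1071
(1,1): Delta=-0.0090 Bond=1.5422
(2,0): Delta=-0.1318 Bond=15.0295
(2,1): Delta=-0.0392 Bond=5.4516
(2,2): Delta=0.0000 Bond=0.0000
(3,0): Delta=0.0000 Bond=4.9505
(3,1): Delta=-0.1710 Bond=19.2716
(3,2): Delta=0.0000 Bond=0.0000
(3,3): Delta=0.0000 Bond=0.0000
V0=0.3522

Arbitrage-free pricing uses the up-move probability p* = (R−d)/(u−d) = 0.7143, discounting each step at R = 1.01.
At maturity the claim pays: V(4,0)=5.0000, V(4,1)=5.0000, V(4,2)=0.0000, V(4,3)=0.0000, V(4,4)=0.0000
(3,0): S=77.5904. Δ = (V_up−V_dn)/(S_up−S_dn) = (5.0000−5.0000)/(84.5735−62.8482) = 0.0000. V = [p*·5.0000 + (1−p*)·5.0000]/1.01 = 4.9505. B = V − Δ·S = 4.9505.
(3,1): S=104.4118. Δ = (V_up−V_dn)/(S_up−S_dn) = (0.0000−5.0000)/(113.8088−84.5735) = -0.1710. V = [p*·0.0000 + (1−p*)·5.0000]/1.01 = 1.4144. B = V − Δ·S = 19.2716.
(3,2): S=140.5047. Δ = (V_up−V_dn)/(S_up−S_dn) = (0.0000−0.0000)/(153.1501−113.8088) = 0.0000. V = [p*·0.0000 + (1−p*)·0.0000]/1.01 = 0.0000. B = V − Δ·S = 0.0000.
(3,3): S=189.0742. Δ = (V_up−V_dn)/(S_up−S_dn) = (0.0000−0.0000)/(206.0909−153.1501) = 0.0000. V = [p*·0.0000 + (1−p*)·0.0000]/1.01 = 0.0000. B = V − Δ·S = 0.0000.
(2,0): S=95.7906. Δ = (V_up−V_dn)/(S_up−S_dn) = (1.4144−4.9505)/(104.4118−77.5904) = -0.1318. V = [p*·1.4144 + (1−p*)·4.9505]/1.01 = 2.4007. B = V − Δ·S = 15.0295.
(2,1): S=128.9034. Δ = (V_up−V_dn)/(S_up−S_dn) = (0.0000−1.4144)/(140.5047−104.4118) = -0.0392. V = [p*·0.0000 + (1−p*)·1.4144]/1.01 = 0.4001. B = V − Δ·S = 5.4516.
(2,2): S=173.4626. Δ = (V_up−V_dn)/(S_up−S_dn) = (0.0000−0.0000)/(189.0742−140.5047) = 0.0000. V = [p*·0.0000 + (1−p*)·0.0000]/1.01 = 0.0000. B = V − Δ·S = 0.0000.
(1,0): S=118.2600. Δ = (V_up−V_dn)/(S_up−S_dn) = (0.4001−2.4007)/(128.9034−95.7906) = -0.0604. V = [p*·0.4001 + (1−p*)·2.4007]/1.01 = 0.9621. B = V − Δ·S = 8.1071.
(1,1): S=159.1400. Δ = (V_up−V_dn)/(S_up−S_dn) = (0.0000−0.4001)/(173.4626−128.9034) = -0.0090. V = [p*·0.0000 + (1−p*)·0.4001]/1.01 = 0.1132. B = V − Δ·S = 1.5422.
(0,0): S=146.0000. Δ = (V_up−V_dn)/(S_up−S_dn) = (0.1132−0.9621)/(159.1400−118.2600) = -0.0208. V = [p*·0.1132 + (1−p*)·0.9621]/1.01 = 0.3522. B = V − Δ·S = 3.3840.
Sanity check at the root: Δ(0,0)·S0 + B(0,0) reproduces V0 = 0.3522.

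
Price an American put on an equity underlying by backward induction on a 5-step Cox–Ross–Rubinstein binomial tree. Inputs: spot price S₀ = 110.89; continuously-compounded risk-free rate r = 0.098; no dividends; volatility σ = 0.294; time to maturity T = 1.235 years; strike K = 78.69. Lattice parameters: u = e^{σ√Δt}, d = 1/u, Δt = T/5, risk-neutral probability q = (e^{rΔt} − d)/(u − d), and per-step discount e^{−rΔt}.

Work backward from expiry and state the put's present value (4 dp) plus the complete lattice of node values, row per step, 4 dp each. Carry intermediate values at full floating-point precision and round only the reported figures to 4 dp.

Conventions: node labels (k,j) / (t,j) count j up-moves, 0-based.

Δt=0.24700, u=1.15733, d=0.86406, q=0.54708, disc=e^(-rΔt)=0.97608
k=5 terminal: V=max(K-S,0) → 25.2819 7.1546 0.0000 0.0000 0.0000 0.0000
k=4: j=0 S=61.8108 intr=16.8792 cont=14.9973 V=16.8792[EX]; j=1 S=82.7901 intr=0.0000 cont=3.1629 V=3.1629[hold]; j=2 S=110.8900 intr=0.0000 cont=0.0000 V=0.0000[hold]; j=3 S=148.5274 intr=0.0000 cont=0.0000 V=0.0000[hold]; j=4 S=198.9394 intr=0.0000 cont=0.0000 V=0.0000[hold]
k=3: j=0 S=71.5354 intr=7.1546 cont=9.1511 V=9.1511[hold]; j=1 S=95.8154 intr=0.0000 cont=1.3983 V=1.3983[hold]; j=2 S=128.3363 intr=0.0000 cont=0.0000 V=0.0000[hold]; j=3 S=171.8952 intr=0.0000 cont=0.0000 V=0.0000[hold]
k=2: j=0 S=82.7901 intr=0.0000 cont=4.7923 V=4.7923[hold]; j=1 S=110.8900 intr=0.0000 cont=0.6182 V=0.6182[hold]; j=2 S=148.5274 intr=0.0000 cont=0.0000 V=0.0000[hold]
k=1: j=0 S=95.8154 intr=0.0000 cont=2.4487 V=2.4487[hold]; j=1 S=128.3363 intr=0.0000 cont=0.2733 V=0.2733[hold]
k=0: j=0 S=110.8900 intr=0.0000 cont=1.2285 V=1.2285[hold]

price = 1.2285
tree:
1.2285
2.4487 0.2733
4.7923 0.6182 0.0000
9.1511 1.3983 0.0000 0.0000
16.8792 3.1629 0.0000 0.0000 0.0000
25.2819 7.1546 0.0000 0.0000 0.0000 0.0000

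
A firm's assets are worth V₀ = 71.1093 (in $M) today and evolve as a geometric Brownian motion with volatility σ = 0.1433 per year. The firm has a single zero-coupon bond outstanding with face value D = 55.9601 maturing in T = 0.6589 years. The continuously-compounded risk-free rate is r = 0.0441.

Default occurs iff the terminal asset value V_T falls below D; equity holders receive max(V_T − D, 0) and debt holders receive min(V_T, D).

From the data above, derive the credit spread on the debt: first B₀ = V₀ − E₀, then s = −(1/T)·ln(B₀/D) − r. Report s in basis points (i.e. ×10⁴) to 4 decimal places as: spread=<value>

spread=7.1829

With assets at 71.1093 and a single debt payment of 55.9601 at 0.6589 years:
d₁ = [ln(V₀/D) + (r + σ²/2)T] / (σ√T)
   = [ln(71.1093/55.9601) + (0.0441 + 0.5·0.1433²)·0.6589] / (0.1433·√0.6589)
   = [0.239579 + 0.035823] / 0.116320 = 2.367615
d₂ = d₁ − σ√T = 2.367615 − 0.116320 = 2.251294
N(d₁) = 0.991048,  N(d₂) = 0.987817,  e^(−rT) = 0.971361
E₀ = V₀·N(d₁) − D·e^(−rT)·N(d₂)
   = 71.1093·0.991048 − 55.9601·0.971361·0.987817 = 16.777583
B₀ = V₀ − E₀ = 71.1093 − 16.777583 = 54.331717
spread = −(1/T)·ln(B₀/D) − r = −(1/0.6589)·ln(54.331717/55.9601) − 0.0441 = 0.00071829
in basis points: 0.00071829 × 10⁴ = 7.1829 bp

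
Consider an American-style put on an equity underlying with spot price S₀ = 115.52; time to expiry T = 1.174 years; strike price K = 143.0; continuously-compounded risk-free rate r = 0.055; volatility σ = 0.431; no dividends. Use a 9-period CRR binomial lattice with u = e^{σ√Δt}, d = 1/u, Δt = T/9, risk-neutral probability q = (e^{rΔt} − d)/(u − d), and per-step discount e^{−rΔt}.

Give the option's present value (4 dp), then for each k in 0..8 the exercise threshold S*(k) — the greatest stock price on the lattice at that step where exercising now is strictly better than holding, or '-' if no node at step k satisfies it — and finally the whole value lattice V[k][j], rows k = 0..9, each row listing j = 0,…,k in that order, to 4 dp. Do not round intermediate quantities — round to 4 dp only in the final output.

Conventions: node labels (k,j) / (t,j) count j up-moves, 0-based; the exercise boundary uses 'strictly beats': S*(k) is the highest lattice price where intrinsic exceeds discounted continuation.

price = 35.7202
boundary = - - 84.6152 72.4176 84.6152 72.4176 84.6152 98.8673 115.5200
tree:
35.7202
46.3395 24.9389
58.3848 34.1971 15.4473
70.5824 45.4623 22.7051 7.9454
81.0217 58.3848 32.3723 12.7444 2.9512
89.9561 70.5824 44.4737 19.9624 5.2448 0.5518
97.6026 81.0217 58.3848 30.3159 9.2299 1.0775 0.0000
104.1468 89.9561 70.5824 44.1327 16.0480 2.1040 0.0000 0.0000
109.7476 97.6026 81.0217 58.3848 27.4800 4.1084 0.0000 0.0000 0.0000
114.5411 104.1468 89.9561 70.5824 44.1327 8.0225 0.0000 0.0000 0.0000 0.0000

Δt=0.13044  u=1.16843  d=0.85585  q=0.48420  discount=0.99285
step 9 (expiry): payoffs max(K−S,0) = 114.5411 104.1468 89.9561 70.5824 44.1327 8.0225 0.0000 0.0000 0.0000 0.0000
step 8: (k=8,j=0): S=33.2524, K−S=109.7476, hold=108.7253 ⇒ V=109.7476 exercise | (k=8,j=1): S=45.3974, K−S=97.6026, hold=96.5803 ⇒ V=97.6026 exercise | (k=8,j=2): S=61.9783, K−S=81.0217, hold=79.9994 ⇒ V=81.0217 exercise | (k=8,j=3): S=84.6152, K−S=58.3848, hold=57.3625 ⇒ V=58.3848 exercise | (k=8,j=4): S=115.5200, K−S=27.4800, hold=26.4577 ⇒ V=27.4800 exercise | (k=8,j=5): S=157.7124, K−S=0.0000, hold=4.1084 ⇒ V=4.1084 continue | (k=8,j=6): S=215.3151, K−S=0.0000, hold=0.0000 ⇒ V=0.0000 continue | (k=8,j=7): S=293.9565, K−S=0.0000, hold=0.0000 ⇒ V=0.0000 continue | (k=8,j=8): S=401.3208, K−S=0.0000, hold=0.0000 ⇒ V=0.0000 continue  boundary S*=115.5200
step 7: (k=7,j=0): S=38.8532, K−S=104.1468, hold=103.1245 ⇒ V=104.1468 exercise | (k=7,j=1): S=53.0439, K−S=89.9561, hold=88.9338 ⇒ V=89.9561 exercise | (k=7,j=2): S=72.4176, K−S=70.5824, hold=69.5601 ⇒ V=70.5824 exercise | (k=7,j=3): S=98.8673, K−S=44.1327, hold=43.1104 ⇒ V=44.1327 exercise | (k=7,j=4): S=134.9775, K−S=8.0225, hold=16.0480 ⇒ V=16.0480 continue | (k=7,j=5): S=184.2766, K−S=0.0000, hold=2.1040 ⇒ V=2.1040 continue | (k=7,j=6): S=251.5815, K−S=0.0000, hold=0.0000 ⇒ V=0.0000 continue | (k=7,j=7): S=343.4688, K−S=0.0000, hold=0.0000 ⇒ V=0.0000 continue  boundary S*=98.8673
step 6: (k=6,j=0): S=45.3974, K−S=97.6026, hold=96.5803 ⇒ V=97.6026 exercise | (k=6,j=1): S=61.9783, K−S=81.0217, hold=79.9994 ⇒ V=81.0217 exercise | (k=6,j=2): S=84.6152, K−S=58.3848, hold=57.3625 ⇒ V=58.3848 exercise | (k=6,j=3): S=115.5200, K−S=27.4800, hold=30.3159 ⇒ V=30.3159 continue | (k=6,j=4): S=157.7124, K−S=0.0000, hold=9.2299 ⇒ V=9.2299 continue | (k=6,j=5): S=215.3151, K−S=0.0000, hold=1.0775 ⇒ V=1.0775 continue | (k=6,j=6): S=293.9565, K−S=0.0000, hold=0.0000 ⇒ V=0.0000 continue  boundary S*=84.6152
step 5: (k=5,j=0): S=53.0439, K−S=89.9561, hold=88.9338 ⇒ V=89.9561 exercise | (k=5,j=1): S=72.4176, K−S=70.5824, hold=69.5601 ⇒ V=70.5824 exercise | (k=5,j=2): S=98.8673, K−S=44.1327, hold=44.4737 ⇒ V=44.4737 continue | (k=5,j=3): S=134.9775, K−S=8.0225, hold=19.9624 ⇒ V=19.9624 continue | (k=5,j=4): S=184.2766, K−S=0.0000, hold=5.2448 ⇒ V=5.2448 continue | (k=5,j=5): S=251.5815, K−S=0.0000, hold=0.5518 ⇒ V=0.5518 continue  boundary S*=72.4176
step 4: (k=4,j=0): S=61.9783, K−S=81.0217, hold=79.9994 ⇒ V=81.0217 exercise | (k=4,j=1): S=84.6152, K−S=58.3848, hold=57.5264 ⇒ V=58.3848 exercise | (k=4,j=2): S=115.5200, K−S=27.4800, hold=32.3723 ⇒ V=32.3723 continue | (k=4,j=3): S=157.7124, K−S=0.0000, hold=12.7444 ⇒ V=12.7444 continue | (k=4,j=4): S=215.3151, K−S=0.0000, hold=2.9512 ⇒ V=2.9512 continue  boundary S*=84.6152
step 3: (k=3,j=0): S=72.4176, K−S=70.5824, hold=69.5601 ⇒ V=70.5824 exercise | (k=3,j=1): S=98.8673, K−S=44.1327, hold=45.4623 ⇒ V=45.4623 continue | (k=3,j=2): S=134.9775, K−S=8.0225, hold=22.7051 ⇒ V=22.7051 continue | (k=3,j=3): S=184.2766, K−S=0.0000, hold=7.9454 ⇒ V=7.9454 continue  boundary S*=72.4176
step 2: (k=2,j=0): S=84.6152, K−S=58.3848, hold=58.0017 ⇒ V=58.3848 exercise | (k=2,j=1): S=115.5200, K−S=27.4800, hold=34.1971 ⇒ V=34.1971 continue | (k=2,j=2): S=157.7124, K−S=0.0000, hold=15.4473 ⇒ V=15.4473 continue  boundary S*=84.6152
step 1: (k=1,j=0): S=98.8673, K−S=44.1327, hold=46.3395 ⇒ V=46.3395 continue | (k=1,j=1): S=134.9775, K−S=8.0225, hold=24.9389 ⇒ V=24.9389 continue  boundary S*=-
step 0: (k=0,j=0): S=115.5200, K−S=27.4800, hold=35.7202 ⇒ V=35.7202 continue  boundary S*=-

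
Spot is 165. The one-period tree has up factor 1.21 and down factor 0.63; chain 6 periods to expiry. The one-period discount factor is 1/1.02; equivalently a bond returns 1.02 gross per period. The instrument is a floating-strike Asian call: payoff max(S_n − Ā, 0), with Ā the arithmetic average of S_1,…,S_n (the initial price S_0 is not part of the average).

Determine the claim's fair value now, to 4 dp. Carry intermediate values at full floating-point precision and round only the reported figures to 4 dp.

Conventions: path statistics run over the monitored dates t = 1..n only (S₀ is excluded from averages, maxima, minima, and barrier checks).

price = 27.6457

Set p* = 0.6724 (from d < R < u); the path-dependent value is the discounted p*-expectation over all price paths.
Enumerate all 2^6 = 64 price paths (U = up ×1.21, D = down ×0.63); each path with k up-moves has probability p*^k·(1−p*)^(6−k).
DDDDDD: Ā=43.8967, payoff=0.0000, prob=0.001236
UDDDDD: Ā=84.3095, payoff=0.0000, prob=0.002537
DUDDDD: Ā=68.3595, payoff=0.0000, prob=0.002537
UUDDDD: Ā=131.2937, payoff=0.0000, prob=0.005207
DDUDDD: Ā=58.3110, payoff=0.0000, prob=0.002537
UDUDDD: Ā=111.9942, payoff=0.0000, prob=0.005207
DUUDDD: Ā=96.0442, payoff=0.0000, prob=0.005207
UUUDDD: Ā=184.4659, payoff=0.0000, prob=0.010688
DDDUDD: Ā=51.9805, payoff=0.0000, prob=0.002537
UDDUDD: Ā=99.8355, payoff=0.0000, prob=0.005207
DUDUDD: Ā=83.8855, payoff=0.0000, prob=0.005207
UUDUDD: Ā=161.1135, payoff=0.0000, prob=0.010688
DDUUDD: Ā=73.8370, payoff=0.0000, prob=0.005207
UDUUDD: Ā=141.8140, payoff=0.0000, prob=0.010688
DUUUDD: Ā=125.8640, payoff=0.0000, prob=0.010688
UUUUDD: Ā=241.7388, payoff=0.0000, prob=0.021938
DDDDUD: Ā=47.9922, payoff=0.0000, prob=0.002537
UDDDUD: Ā=92.1756, payoff=0.0000, prob=0.005207
DUDDUD: Ā=76.2256, payoff=0.0000, prob=0.005207
UUDDUD: Ā=146.4015, payoff=0.0000, prob=0.010688
DDUDUD: Ā=66.1771, payoff=0.0000, prob=0.005207
UDUDUD: Ā=127.1020, payoff=0.0000, prob=0.010688
DUUDUD: Ā=111.1520, payoff=0.0000, prob=0.010688
UUUDUD: Ā=213.4824, payoff=0.0000, prob=0.021938
DDDUUD: Ā=59.8465, payoff=0.0000, prob=0.005207
UDDUUD: Ā=114.9433, payoff=0.0000, prob=0.010688
DUDUUD: Ā=98.9933, payoff=0.0000, prob=0.010688
UUDUUD: Ā=190.1300, payoff=0.0000, prob=0.021938
DDUUUD: Ā=88.9448, payoff=0.0000, prob=0.010688
UDUUUD: Ā=170.8305, payoff=0.0000, prob=0.021938
DUUUUD: Ā=154.8805, payoff=0.0000, prob=0.021938
UUUUUD: Ā=297.4689, payoff=0.0000, prob=0.045031
DDDDDU: Ā=45.4796, payoff=0.0000, prob=0.002537
UDDDDU: Ā=87.3498, payoff=0.0000, prob=0.005207
DUDDDU: Ā=71.3998, payoff=0.0000, prob=0.005207
UUDDDU: Ā=137.1329, payoff=0.0000, prob=0.010688
DDUDDU: Ā=61.3513, payoff=0.0000, prob=0.005207
UDUDDU: Ā=117.8334, payoff=0.0000, prob=0.010688
DUUDDU: Ā=101.8834, payoff=0.0000, prob=0.010688
UUUDDU: Ā=195.6809, payoff=0.0000, prob=0.021938
DDDUDU: Ā=55.0207, payoff=0.0000, prob=0.005207
UDDUDU: Ā=105.6747, payoff=0.0000, prob=0.010688
DUDUDU: Ā=89.7247, payoff=0.0000, prob=0.010688
UUDUDU: Ā=172.3285, payoff=0.0000, prob=0.021938
DDUUDU: Ā=79.6762, payoff=0.0000, prob=0.010688
UDUUDU: Ā=153.0290, payoff=0.0000, prob=0.021938
DUUUDU: Ā=137.0790, payoff=3.3015, prob=0.021938
UUUUDU: Ā=263.2786, payoff=6.3409, prob=0.045031
DDDDUU: Ā=51.0325, payoff=0.0000, prob=0.005207
UDDDUU: Ā=98.0148, payoff=0.0000, prob=0.010688
DUDDUU: Ā=82.0648, payoff=0.0000, prob=0.010688
UUDDUU: Ā=157.6164, payoff=0.0000, prob=0.021938
DDUDUU: Ā=72.0163, payoff=1.0744, prob=0.010688
UDUDUU: Ā=138.3169, payoff=2.0635, prob=0.021938
DUUDUU: Ā=122.3669, payoff=18.0135, prob=0.021938
UUUDUU: Ā=235.0222, payoff=34.5973, prob=0.045031
DDDUUU: Ā=65.6857, payoff=7.4049, prob=0.010688
UDDUUU: Ā=126.1583, payoff=14.2222, prob=0.021938
DUDUUU: Ā=110.2083, payoff=30.1722, prob=0.021938
UUDUUU: Ā=211.6698, payoff=57.9497, prob=0.045031
DDUUUU: Ā=100.1598, payoff=40.2207, prob=0.021938
UDUUUU: Ā=192.3703, payoff=77.2492, prob=0.045031
DUUUUU: Ā=176.4203, payoff=93.1992, prob=0.045031
UUUUUU: Ā=338.8391, payoff=179.0016, prob=0.092431
Price = Σ prob·payoff / R^6 = 31.133561 / 1.126162 = 27.6457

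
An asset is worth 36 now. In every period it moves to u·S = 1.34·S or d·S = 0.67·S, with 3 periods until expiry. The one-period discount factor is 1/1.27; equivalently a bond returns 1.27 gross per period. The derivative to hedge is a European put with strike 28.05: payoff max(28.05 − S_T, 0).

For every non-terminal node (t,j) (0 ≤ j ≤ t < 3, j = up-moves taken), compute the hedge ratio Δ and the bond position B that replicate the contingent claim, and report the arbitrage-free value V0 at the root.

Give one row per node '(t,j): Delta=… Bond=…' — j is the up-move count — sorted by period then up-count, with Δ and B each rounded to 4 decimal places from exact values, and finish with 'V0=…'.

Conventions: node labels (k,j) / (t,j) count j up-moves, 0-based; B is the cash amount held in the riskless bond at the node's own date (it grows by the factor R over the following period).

No-arbitrage ⇒ martingale measure with p* = (R−d)/(u−d) = 0.8955.
At maturity the claim pays: V(3,0)=17.2225, V(3,1)=6.3951, V(3,2)=0.0000, V(3,3)=0.0000
Node (2,0) S=16.1604: V=(p*·6.3951+(1−p*)·17.2225)/1.27=5.9262; Δ=(6.3951−17.2225)/(21.6549−10.8275)=-1.0000; B=V−Δ·S=22.0866
Node (2,1) S=32.3208: V=(p*·0.0000+(1−p*)·6.3951)/1.27=0.5261; Δ=(0.0000−6.3951)/(43.3099−21.6549)=-0.2953; B=V−Δ·S=10.0710
Node (2,2) S=64.6416: V=(p*·0.0000+(1−p*)·0.0000)/1.27=0.0000; Δ=(0.0000−0.0000)/(86.6197−43.3099)=0.0000; B=V−Δ·S=0.0000
Node (1,0) S=24.1200: V=(p*·0.5261+(1−p*)·5.9262)/1.27=0.8585; Δ=(0.5261−5.9262)/(32.3208−16.1604)=-0.3342; B=V−Δ·S=8.9184
Node (1,1) S=48.2400: V=(p*·0.0000+(1−p*)·0.5261)/1.27=0.0433; Δ=(0.0000−0.5261)/(64.6416−32.3208)=-0.0163; B=V−Δ·S=0.8285
Node (0,0) S=36.0000: V=(p*·0.0433+(1−p*)·0.8585)/1.27=0.1011; Δ=(0.0433−0.8585)/(48.2400−24.1200)=-0.0338; B=V−Δ·S=1.3179
As a check, the time-0 holding Δ(0,0)·S0 + B(0,0) comes to 0.1011 — exactly V0.

(0,0): Delta=-0.0338 Bond=1.3179
(1,0): Delta=-0.3342 Bond=8.9184
(1,1): Delta=-0.0163 Bond=0.8285
(2,0): Delta=-1.0000 Bond=22.0866
(2,1): Delta=-0.2953 Bond=10.0710
(2,2): Delta=0.0000 Bond=0.0000
V0=0.1011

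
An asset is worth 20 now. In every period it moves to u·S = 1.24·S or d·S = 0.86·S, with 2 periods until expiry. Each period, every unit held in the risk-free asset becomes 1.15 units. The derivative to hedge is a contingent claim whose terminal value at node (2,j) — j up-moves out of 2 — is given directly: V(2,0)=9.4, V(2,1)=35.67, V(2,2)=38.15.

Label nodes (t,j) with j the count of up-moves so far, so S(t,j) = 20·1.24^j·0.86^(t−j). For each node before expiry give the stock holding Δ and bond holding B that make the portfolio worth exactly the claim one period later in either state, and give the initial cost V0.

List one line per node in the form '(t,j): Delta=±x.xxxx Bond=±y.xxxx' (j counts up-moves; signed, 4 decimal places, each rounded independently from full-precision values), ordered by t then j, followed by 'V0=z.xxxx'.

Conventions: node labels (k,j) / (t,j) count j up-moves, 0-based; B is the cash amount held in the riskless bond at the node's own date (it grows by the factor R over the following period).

Under the risk-neutral measure, an up-move has probability p* = (R−d)/(u−d) = 0.7632 and values discount at R = 1.15.
Terminal payoffs: V(2,0)=9.4000, V(2,1)=35.6700, V(2,2)=38.1500
  t=1,j=0: stock 17.2000 → up 21.3280 (V=35.6700), down 14.7920 (V=9.4000). Price 25.6071; hedge Δ=4.0193, bond B=-43.5245.
  t=1,j=1: stock 24.8000 → up 30.7520 (V=38.1500), down 21.3280 (V=35.6700). Price 32.6632; hedge Δ=0.2632, bond B=26.1368.
  t=0,j=0: stock 20.0000 → up 24.8000 (V=32.6632), down 17.2000 (V=25.6071). Price 26.9496; hedge Δ=0.9284, bond B=8.3810.
Sanity check at the root: Δ(0,0)·S0 + B(0,0) reproduces V0 = 26.9496.

(0,0): Delta=0.9284 Bond=8.3810
(1,0): Delta=4.0193 Bond=-43.5245
(1,1): Delta=0.2632 Bond=26.1368
V0=26.9496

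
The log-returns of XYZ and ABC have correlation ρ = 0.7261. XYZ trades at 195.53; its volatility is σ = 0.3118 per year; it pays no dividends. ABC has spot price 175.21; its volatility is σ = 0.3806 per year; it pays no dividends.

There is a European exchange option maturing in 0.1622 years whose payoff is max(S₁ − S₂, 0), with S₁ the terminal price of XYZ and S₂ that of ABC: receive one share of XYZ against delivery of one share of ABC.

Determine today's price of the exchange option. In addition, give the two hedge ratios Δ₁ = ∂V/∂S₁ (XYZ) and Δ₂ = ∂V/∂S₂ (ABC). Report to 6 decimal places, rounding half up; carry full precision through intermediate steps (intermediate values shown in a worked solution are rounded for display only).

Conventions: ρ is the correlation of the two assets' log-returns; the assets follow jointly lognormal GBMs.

σ_eff = √(σ₁² + σ₂² − 2ρσ₁σ₂) = √(0.3118² + 0.3806² − 2·0.7261·0.3118·0.3806) = 0.264086
d₁ = (ln(S₁/S₂) + (q₂ − q₁ + σ_eff²/2)T) / (σ_eff√T) = (ln(195.53/175.21) + (0.0 − 0.0 + 0.034871)·0.1622) / 0.106358 = 1.084868
d₂ = d₁ − σ_eff√T = 1.084868 − 0.106358 = 0.978510
N(d₁) = 0.861010,  N(d₂) = 0.836089
V = S₁·e^{−q₁T}·N(d₁) − S₂·e^{−q₂T}·N(d₂) = 168.353274 − 146.491133 = 21.862141
Key observation: no risk-free rate is needed — with the second asset as numeraire the exchange option is a call on the ratio S₁/S₂, and r cancels out of the value.
Δ₁ = e^{−q₁T}·N(d₁) = 0.861010;  Δ₂ = −e^{−q₂T}·N(d₂) = -0.836089

exchange price = 21.862141
Δ1 = 0.861010
Δ2 = -0.836089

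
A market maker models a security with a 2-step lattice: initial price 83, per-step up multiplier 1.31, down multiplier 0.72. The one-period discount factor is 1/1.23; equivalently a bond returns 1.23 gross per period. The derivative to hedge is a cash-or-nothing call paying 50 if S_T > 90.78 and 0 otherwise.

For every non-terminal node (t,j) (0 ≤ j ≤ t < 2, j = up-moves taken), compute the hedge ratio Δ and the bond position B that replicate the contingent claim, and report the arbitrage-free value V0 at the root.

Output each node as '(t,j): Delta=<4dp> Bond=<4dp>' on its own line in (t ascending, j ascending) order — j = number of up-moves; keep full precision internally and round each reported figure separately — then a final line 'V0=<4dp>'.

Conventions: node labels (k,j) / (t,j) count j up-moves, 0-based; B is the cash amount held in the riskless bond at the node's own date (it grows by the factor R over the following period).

Under the risk-neutral measure, an up-move has probability p* = (R−d)/(u−d) = 0.8644 and values discount at R = 1.23.
Payoffs at expiry: V(2,0)=0.0000, V(2,1)=0.0000, V(2,2)=50.0000
Node (1,0) S=59.7600: V=(p*·0.0000+(1−p*)·0.0000)/1.23=0.0000; Δ=(0.0000−0.0000)/(78.2856−43.0272)=0.0000; B=V−Δ·S=0.0000
Node (1,1) S=108.7300: V=(p*·50.0000+(1−p*)·0.0000)/1.23=35.1385; Δ=(50.0000−0.0000)/(142.4363−78.2856)=0.7794; B=V−Δ·S=-49.6073
Node (0,0) S=83.0000: V=(p*·35.1385+(1−p*)·0.0000)/1.23=24.6943; Δ=(35.1385−0.0000)/(108.7300−59.7600)=0.7176; B=V−Δ·S=-34.8625
As a check, the time-0 holding Δ(0,0)·S0 + B(0,0) comes to 24.6943 — exactly V0.

(0,0): Delta=0.7176 Bond=-34.8625
(1,0): Delta=0.0000 Bond=0.0000
(1,1): Delta=0.7794 Bond=-49.6073
V0=24.6943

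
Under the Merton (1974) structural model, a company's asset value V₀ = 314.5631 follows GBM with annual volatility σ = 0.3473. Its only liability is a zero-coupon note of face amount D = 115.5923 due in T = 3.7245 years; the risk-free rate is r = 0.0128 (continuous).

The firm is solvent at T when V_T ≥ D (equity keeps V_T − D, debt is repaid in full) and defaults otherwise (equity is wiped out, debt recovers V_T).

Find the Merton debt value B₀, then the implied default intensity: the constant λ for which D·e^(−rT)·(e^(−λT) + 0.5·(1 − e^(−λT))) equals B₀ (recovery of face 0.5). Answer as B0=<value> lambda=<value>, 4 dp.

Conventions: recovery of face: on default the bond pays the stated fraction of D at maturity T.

B0=107.1874 lambda=0.0152

With assets at 314.5631 and a single debt payment of 115.5923 at 3.7245 years:
d₁ = [ln(V₀/D) + (r + σ²/2)T] / (σ√T)
   = [ln(314.5631/115.5923) + (0.0128 + 0.5·0.3473²)·3.7245] / (0.3473·√3.7245)
   = [1.001115 + 0.272293] / 0.670253 = 1.899892
d₂ = d₁ − σ√T = 1.899892 − 0.670253 = 1.229639
N(d₁) = 0.971276,  N(d₂) = 0.890584,  e^(−rT) = 0.953445
E₀ = V₀·N(d₁) − D·e^(−rT)·N(d₂)
   = 314.5631·0.971276 − 115.5923·0.953445·0.890584 = 207.375660
B₀ = V₀ − E₀ = 314.5631 − 207.375660 = 107.187440
e^(−λT) = (B₀·e^(rT)/D − 0.5)/(1 − 0.5) = (107.1874·1.048828/115.5923 − 0.5)/0.5 = 0.94513258
λ = −ln(0.94513258)/3.7245 = 0.015151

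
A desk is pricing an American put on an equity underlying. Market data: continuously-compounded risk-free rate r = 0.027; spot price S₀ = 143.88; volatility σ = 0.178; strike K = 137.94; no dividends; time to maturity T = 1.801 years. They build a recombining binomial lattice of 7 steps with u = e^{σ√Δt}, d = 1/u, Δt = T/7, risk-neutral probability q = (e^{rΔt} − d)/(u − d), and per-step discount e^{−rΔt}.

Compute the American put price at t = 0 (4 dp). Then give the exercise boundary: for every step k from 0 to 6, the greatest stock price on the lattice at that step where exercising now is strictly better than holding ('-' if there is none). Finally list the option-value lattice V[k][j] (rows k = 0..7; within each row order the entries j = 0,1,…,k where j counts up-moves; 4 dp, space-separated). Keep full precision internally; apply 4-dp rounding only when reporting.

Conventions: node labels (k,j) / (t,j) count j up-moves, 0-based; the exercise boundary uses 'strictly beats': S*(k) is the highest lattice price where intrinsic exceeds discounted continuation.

price = 8.5786
boundary = - - - 109.7403 100.2663 109.7403 120.1096
tree:
8.5786
13.1952 4.3642
19.6604 7.3091 1.6608
28.1997 11.9162 3.0864 0.3459
37.6737 18.7639 5.6539 0.7197 0.0000
46.3299 28.1997 10.1666 1.4974 0.0000 0.0000
54.2387 37.6737 17.8304 3.1153 0.0000 0.0000 0.0000
61.4648 46.3299 28.1997 6.4814 0.0000 0.0000 0.0000 0.0000

params: Δt=0.25729 u=1.09449 d=0.91367 q=0.51599 e^(-rΔt)=0.99308
t_7 payoffs: 61.4648 46.3299 28.1997 6.4814 0.0000 0.0000 0.0000 0.0000
t_6: node(6,0) S=83.7013 payoff=54.2387 vs cont=53.2838 → 54.2387 [stop]  node(6,1) S=100.2663 payoff=37.6737 vs cont=36.7188 → 37.6737 [stop]  node(6,2) S=120.1096 payoff=17.8304 vs cont=16.8755 → 17.8304 [stop]  node(6,3) S=143.8800 payoff=0.0000 vs cont=3.1153 → 3.1153 [wait]  node(6,4) S=172.3547 payoff=0.0000 vs cont=0.0000 → 0.0000 [wait]  node(6,5) S=206.4648 payoff=0.0000 vs cont=0.0000 → 0.0000 [wait]  node(6,6) S=247.3254 payoff=0.0000 vs cont=0.0000 → 0.0000 [wait]  ⇒ S*(6)=120.1096
t_5: node(5,0) S=91.6101 payoff=46.3299 vs cont=45.3750 → 46.3299 [stop]  node(5,1) S=109.7403 payoff=28.1997 vs cont=27.2448 → 28.1997 [stop]  node(5,2) S=131.4586 payoff=6.4814 vs cont=10.1666 → 10.1666 [wait]  node(5,3) S=157.4751 payoff=0.0000 vs cont=1.4974 → 1.4974 [wait]  node(5,4) S=188.6403 payoff=0.0000 vs cont=0.0000 → 0.0000 [wait]  node(5,5) S=225.9734 payoff=0.0000 vs cont=0.0000 → 0.0000 [wait]  ⇒ S*(5)=109.7403
t_4: node(4,0) S=100.2663 payoff=37.6737 vs cont=36.7188 → 37.6737 [stop]  node(4,1) S=120.1096 payoff=17.8304 vs cont=18.7639 → 18.7639 [wait]  node(4,2) S=143.8800 payoff=0.0000 vs cont=5.6539 → 5.6539 [wait]  node(4,3) S=172.3547 payoff=0.0000 vs cont=0.7197 → 0.7197 [wait]  node(4,4) S=206.4648 payoff=0.0000 vs cont=0.0000 → 0.0000 [wait]  ⇒ S*(4)=100.2663
t_3: node(3,0) S=109.7403 payoff=28.1997 vs cont=27.7231 → 28.1997 [stop]  node(3,1) S=131.4586 payoff=6.4814 vs cont=11.9162 → 11.9162 [wait]  node(3,2) S=157.4751 payoff=0.0000 vs cont=3.0864 → 3.0864 [wait]  node(3,3) S=188.6403 payoff=0.0000 vs cont=0.3459 → 0.3459 [wait]  ⇒ S*(3)=109.7403
t_2: node(2,0) S=120.1096 payoff=17.8304 vs cont=19.6604 → 19.6604 [wait]  node(2,1) S=143.8800 payoff=0.0000 vs cont=7.3091 → 7.3091 [wait]  node(2,2) S=172.3547 payoff=0.0000 vs cont=1.6608 → 1.6608 [wait]  ⇒ S*(2)=-
t_1: node(1,0) S=131.4586 payoff=6.4814 vs cont=13.1952 → 13.1952 [wait]  node(1,1) S=157.4751 payoff=0.0000 vs cont=4.3642 → 4.3642 [wait]  ⇒ S*(1)=-
t_0: node(0,0) S=143.8800 payoff=0.0000 vs cont=8.5786 → 8.5786 [wait]  ⇒ S*(0)=-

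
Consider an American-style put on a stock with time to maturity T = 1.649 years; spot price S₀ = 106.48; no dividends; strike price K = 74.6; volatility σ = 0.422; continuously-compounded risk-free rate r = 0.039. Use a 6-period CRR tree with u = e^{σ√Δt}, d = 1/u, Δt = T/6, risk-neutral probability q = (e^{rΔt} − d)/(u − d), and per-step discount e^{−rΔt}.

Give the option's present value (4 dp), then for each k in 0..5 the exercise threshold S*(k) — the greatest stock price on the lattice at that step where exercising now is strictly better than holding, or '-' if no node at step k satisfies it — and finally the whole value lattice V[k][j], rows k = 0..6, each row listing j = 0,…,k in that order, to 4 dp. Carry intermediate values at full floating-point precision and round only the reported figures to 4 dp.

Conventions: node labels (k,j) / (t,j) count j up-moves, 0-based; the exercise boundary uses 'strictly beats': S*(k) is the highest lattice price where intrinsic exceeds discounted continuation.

Δt=0.27483, u=1.24761, d=0.80153, q=0.46907, disc=e^(-rΔt)=0.98934
k=6 terminal: V=max(K-S,0) → 46.3649 30.6510 6.1917 0.0000 0.0000 0.0000 0.0000
k=5: j=0 S=35.2265 intr=39.3735 cont=38.5782 V=39.3735[EX]; j=1 S=54.8314 intr=19.7686 cont=18.9733 V=19.7686[EX]; j=2 S=85.3470 intr=0.0000 cont=3.2523 V=3.2523[hold]; j=3 S=132.8458 intr=0.0000 cont=0.0000 V=0.0000[hold]; j=4 S=206.7793 intr=0.0000 cont=0.0000 V=0.0000[hold]; j=5 S=321.8595 intr=0.0000 cont=0.0000 V=0.0000[hold]  S*(5)=54.8314
k=4: j=0 S=43.9490 intr=30.6510 cont=29.8556 V=30.6510[EX]; j=1 S=68.4083 intr=6.1917 cont=11.8931 V=11.8931[hold]; j=2 S=106.4800 intr=0.0000 cont=1.7083 V=1.7083[hold]; j=3 S=165.7400 intr=0.0000 cont=0.0000 V=0.0000[hold]; j=4 S=257.9804 intr=0.0000 cont=0.0000 V=0.0000[hold]  S*(4)=43.9490
k=3: j=0 S=54.8314 intr=19.7686 cont=21.6192 V=21.6192[hold]; j=1 S=85.3470 intr=0.0000 cont=7.0398 V=7.0398[hold]; j=2 S=132.8458 intr=0.0000 cont=0.8973 V=0.8973[hold]; j=3 S=206.7793 intr=0.0000 cont=0.0000 V=0.0000[hold]  S*(3)=-
k=2: j=0 S=68.4083 intr=6.1917 cont=14.6228 V=14.6228[hold]; j=1 S=106.4800 intr=0.0000 cont=4.1142 V=4.1142[hold]; j=2 S=165.7400 intr=0.0000 cont=0.4713 V=0.4713[hold]  S*(2)=-
k=1: j=0 S=85.3470 intr=0.0000 cont=9.5901 V=9.5901[hold]; j=1 S=132.8458 intr=0.0000 cont=2.3798 V=2.3798[hold]  S*(1)=-
k=0: j=0 S=106.4800 intr=0.0000 cont=6.1418 V=6.1418[hold]  S*(0)=-

price = 6.1418
boundary = - - - - 43.9490 54.8314
tree:
6.1418
9.5901 2.3798
14.6228 4.1142 0.4713
21.6192 7.0398 0.8973 0.0000
30.6510 11.8931 1.7083 0.0000 0.0000
39.3735 19.7686 3.2523 0.0000 0.0000 0.0000
46.3649 30.6510 6.1917 0.0000 0.0000 0.0000 0.0000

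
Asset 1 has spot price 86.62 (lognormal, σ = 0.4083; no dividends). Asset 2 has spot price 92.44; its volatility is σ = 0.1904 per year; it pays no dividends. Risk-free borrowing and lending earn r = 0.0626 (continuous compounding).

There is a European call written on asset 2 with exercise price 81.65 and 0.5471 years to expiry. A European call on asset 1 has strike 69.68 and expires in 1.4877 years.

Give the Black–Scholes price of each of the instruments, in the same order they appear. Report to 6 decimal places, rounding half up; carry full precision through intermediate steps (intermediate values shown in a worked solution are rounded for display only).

price(asset 2 call K=81.65) = 14.323861
price(asset 1 call K=69.68) = 29.025818

[asset 2 call K=81.65]
σ√T = 0.1904·√0.5471 = 0.140832
d₁ = (ln(S/K) + (r+σ²/2)T) / (σ√T) = (ln(92.44/81.65) + (0.0626+0.1904²/2)·0.5471) / 0.140832 = (0.124118 + 0.044165) / 0.140832 = 1.194925
d₂ = d₁ − σ√T = 1.194925 − 0.140832 = 1.054093
e^{−rT} = 0.966331
N(d₁) = 0.883942,  N(d₂) = 0.854080
price = S·N(d₁) − K·e^{−rT}·N(d₂) = 81.711574 − 67.387713 = 14.323861
[asset 1 call K=69.68]
σ√T = 0.4083·√1.4877 = 0.498009
d₁ = (ln(S/K) + (r+σ²/2)T) / (σ√T) = (ln(86.62/69.68) + (0.0626+0.4083²/2)·1.4877) / 0.498009 = (0.217617 + 0.217136) / 0.498009 = 0.872984
d₂ = d₁ − σ√T = 0.872984 − 0.498009 = 0.374975
e^{−rT} = 0.911075
N(d₁) = 0.808664,  N(d₂) = 0.646161
price = S·N(d₁) − K·e^{−rT}·N(d₂) = 70.046488 − 41.020670 = 29.025818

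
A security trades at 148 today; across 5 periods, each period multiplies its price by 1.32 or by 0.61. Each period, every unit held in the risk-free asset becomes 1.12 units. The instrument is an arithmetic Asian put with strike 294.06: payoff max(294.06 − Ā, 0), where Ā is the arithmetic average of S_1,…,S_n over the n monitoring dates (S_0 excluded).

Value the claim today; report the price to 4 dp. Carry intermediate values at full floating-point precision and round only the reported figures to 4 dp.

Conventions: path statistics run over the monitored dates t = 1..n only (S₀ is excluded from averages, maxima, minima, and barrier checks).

No-arbitrage gives p* = (R−d)/(u−d) = 0.7183: enumerate every path, weight its payoff by its p*-probability, and discount by R^5.
Enumerate all 2^5 = 32 price paths (U = up ×1.32, D = down ×0.61); each path with k up-moves has probability p*^k·(1−p*)^(5−k).
DDDDD: Ā=42.3872, payoff=251.6728, prob=0.001774
UDDDD: Ā=91.7231, payoff=202.3369, prob=0.004523
DUDDD: Ā=70.7071, payoff=223.3529, prob=0.004523
UUDDD: Ā=153.0054, payoff=141.0546, prob=0.011533
DDUDD: Ā=57.8873, payoff=236.1727, prob=0.004523
UDUDD: Ā=125.2643, payoff=168.7957, prob=0.011533
DUUDD: Ā=104.2483, payoff=189.8117, prob=0.011533
UUUDD: Ā=225.5865, payoff=68.4735, prob=0.029409
DDDUD: Ā=50.0672, payoff=243.9928, prob=0.004523
UDDUD: Ā=108.3422, payoff=185.7178, prob=0.011533
DUDUD: Ā=87.3262, payoff=206.7338, prob=0.011533
UUDUD: Ā=188.9683, payoff=105.0917, prob=0.029409
DDUUD: Ā=74.5065, payoff=219.5535, prob=0.011533
UDUUD: Ā=161.2271, payoff=132.8329, prob=0.029409
DUUUD: Ā=140.2111, payoff=153.8489, prob=0.029409
UUUUD: Ā=303.4077, payoff=0.0000, prob=0.074993
DDDDU: Ā=45.2970, payoff=248.7630, prob=0.004523
UDDDU: Ā=98.0198, payoff=196.0402, prob=0.011533
DUDDU: Ā=77.0038, payoff=217.0562, prob=0.011533
UUDDU: Ā=166.6311, payoff=127.4289, prob=0.029409
DDUDU: Ā=64.1840, payoff=229.8760, prob=0.011533
UDUDU: Ā=138.8900, payoff=155.1700, prob=0.029409
DUUDU: Ā=117.8740, payoff=176.1860, prob=0.029409
UUUDU: Ā=255.0716, payoff=38.9884, prob=0.074993
DDDUU: Ā=56.3640, payoff=237.6960, prob=0.011533
UDDUU: Ā=121.9679, payoff=172.0921, prob=0.029409
DUDUU: Ā=100.9519, payoff=193.1081, prob=0.029409
UUDUU: Ā=218.4533, payoff=75.6067, prob=0.074993
DDUUU: Ā=88.1321, payoff=205.9279, prob=0.029409
UDUUU: Ā=190.7122, payoff=103.3478, prob=0.074993
DUUUU: Ā=169.6962, payoff=124.3638, prob=0.074993
UUUUU: Ā=367.2114, payoff=0.0000, prob=0.191231
Price = Σ prob·payoff / R^5 = 98.140253 / 1.762342 = 55.6874

price = 55.6874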